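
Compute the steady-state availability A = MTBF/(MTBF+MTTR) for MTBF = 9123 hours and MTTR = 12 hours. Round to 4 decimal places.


MTBF = 9123
MTTR = 12
MTBF + MTTR = 9135
A = 9123 / 9135
A = 0.9987

0.9987


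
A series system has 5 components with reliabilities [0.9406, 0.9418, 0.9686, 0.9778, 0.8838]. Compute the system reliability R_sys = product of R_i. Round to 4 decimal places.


Components: [0.9406, 0.9418, 0.9686, 0.9778, 0.8838]
After component 1 (R=0.9406): product = 0.9406
After component 2 (R=0.9418): product = 0.8859
After component 3 (R=0.9686): product = 0.858
After component 4 (R=0.9778): product = 0.839
After component 5 (R=0.8838): product = 0.7415
R_sys = 0.7415

0.7415


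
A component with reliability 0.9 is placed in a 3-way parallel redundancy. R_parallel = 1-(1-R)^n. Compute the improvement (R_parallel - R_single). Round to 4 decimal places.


R_single = 0.9, n = 3
1 - R_single = 0.1
(1 - R_single)^n = 0.1^3 = 0.001
R_parallel = 1 - 0.001 = 0.999
Improvement = 0.999 - 0.9
Improvement = 0.099

0.099


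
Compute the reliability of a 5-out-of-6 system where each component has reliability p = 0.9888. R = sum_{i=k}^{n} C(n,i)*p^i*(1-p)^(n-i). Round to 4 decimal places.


k = 5, n = 6, p = 0.9888
i=5: C(6,5)=6 * 0.9888^5 * 0.0112^1 = 0.0635
i=6: C(6,6)=1 * 0.9888^6 * 0.0112^0 = 0.9347
R = sum of terms = 0.9982

0.9982


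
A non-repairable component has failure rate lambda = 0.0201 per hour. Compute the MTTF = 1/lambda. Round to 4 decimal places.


lambda = 0.0201
MTTF = 1 / 0.0201
MTTF = 49.7512

49.7512


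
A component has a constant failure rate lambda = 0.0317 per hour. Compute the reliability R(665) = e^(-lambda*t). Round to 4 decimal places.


lambda = 0.0317
t = 665
lambda * t = 21.0805
R(t) = e^(-21.0805)
R(t) = 0.0

0.0


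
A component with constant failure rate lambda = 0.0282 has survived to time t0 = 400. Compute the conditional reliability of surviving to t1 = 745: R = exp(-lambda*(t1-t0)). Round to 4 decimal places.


lambda = 0.0282
t0 = 400, t1 = 745
t1 - t0 = 345
lambda * (t1-t0) = 0.0282 * 345 = 9.729
R = exp(-9.729)
R = 0.0001

0.0001


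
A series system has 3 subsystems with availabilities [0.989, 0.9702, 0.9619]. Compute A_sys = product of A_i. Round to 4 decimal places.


Subsystems: [0.989, 0.9702, 0.9619]
After subsystem 1 (A=0.989): product = 0.989
After subsystem 2 (A=0.9702): product = 0.9595
After subsystem 3 (A=0.9619): product = 0.923
A_sys = 0.923

0.923


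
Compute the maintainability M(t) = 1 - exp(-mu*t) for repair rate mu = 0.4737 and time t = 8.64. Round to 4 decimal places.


mu = 0.4737, t = 8.64
mu * t = 0.4737 * 8.64 = 4.0928
exp(-4.0928) = 0.0167
M(t) = 1 - 0.0167
M(t) = 0.9833

0.9833


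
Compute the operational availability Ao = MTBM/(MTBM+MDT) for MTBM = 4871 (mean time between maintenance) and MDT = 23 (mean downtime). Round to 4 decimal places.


MTBM = 4871
MDT = 23
MTBM + MDT = 4894
Ao = 4871 / 4894
Ao = 0.9953

0.9953


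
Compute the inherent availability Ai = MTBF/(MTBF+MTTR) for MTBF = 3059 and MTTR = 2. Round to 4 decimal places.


MTBF = 3059
MTTR = 2
MTBF + MTTR = 3061
Ai = 3059 / 3061
Ai = 0.9993

0.9993


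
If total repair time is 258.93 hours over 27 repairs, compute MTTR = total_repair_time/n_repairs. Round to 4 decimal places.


total_repair_time = 258.93
n_repairs = 27
MTTR = 258.93 / 27
MTTR = 9.59

9.59


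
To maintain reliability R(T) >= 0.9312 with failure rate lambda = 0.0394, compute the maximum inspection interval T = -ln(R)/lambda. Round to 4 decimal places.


R_target = 0.9312
lambda = 0.0394
-ln(0.9312) = 0.0713
T = 0.0713 / 0.0394
T = 1.8092

1.8092


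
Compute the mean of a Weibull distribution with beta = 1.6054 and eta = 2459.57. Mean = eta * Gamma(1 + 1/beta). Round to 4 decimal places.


beta = 1.6054, eta = 2459.57
1/beta = 0.6229
1 + 1/beta = 1.6229
Gamma(1.6229) = 0.8963
Mean = 2459.57 * 0.8963
Mean = 2204.5086

2204.5086


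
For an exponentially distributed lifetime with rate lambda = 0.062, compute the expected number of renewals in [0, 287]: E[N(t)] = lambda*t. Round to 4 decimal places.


lambda = 0.062
t = 287
E[N(t)] = lambda * t
E[N(t)] = 0.062 * 287
E[N(t)] = 17.794

17.794


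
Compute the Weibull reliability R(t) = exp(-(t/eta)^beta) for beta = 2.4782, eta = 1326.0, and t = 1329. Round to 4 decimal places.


beta = 2.4782, eta = 1326.0, t = 1329
t/eta = 1329 / 1326.0 = 1.0023
(t/eta)^beta = 1.0023^2.4782 = 1.0056
R(t) = exp(-1.0056)
R(t) = 0.3658

0.3658


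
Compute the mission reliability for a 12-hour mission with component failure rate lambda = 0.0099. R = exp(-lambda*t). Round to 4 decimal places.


lambda = 0.0099
mission_time = 12
lambda * t = 0.0099 * 12 = 0.1188
R = exp(-0.1188)
R = 0.888

0.888


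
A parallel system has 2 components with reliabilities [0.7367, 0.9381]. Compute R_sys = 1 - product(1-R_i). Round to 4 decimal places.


Components: [0.7367, 0.9381]
(1 - 0.7367) = 0.2633, running product = 0.2633
(1 - 0.9381) = 0.0619, running product = 0.0163
Product of (1-R_i) = 0.0163
R_sys = 1 - 0.0163 = 0.9837

0.9837


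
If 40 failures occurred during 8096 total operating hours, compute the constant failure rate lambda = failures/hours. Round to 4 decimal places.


failures = 40
total_hours = 8096
lambda = 40 / 8096
lambda = 0.0049

0.0049


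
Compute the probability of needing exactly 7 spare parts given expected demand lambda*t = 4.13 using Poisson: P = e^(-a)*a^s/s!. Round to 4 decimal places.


a = 4.13, s = 7
e^(-a) = e^(-4.13) = 0.0161
a^s = 4.13^7 = 20495.1151
s! = 5040
P = 0.0161 * 20495.1151 / 5040
P = 0.0654

0.0654


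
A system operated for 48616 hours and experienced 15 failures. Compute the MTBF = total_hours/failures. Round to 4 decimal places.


total_hours = 48616
failures = 15
MTBF = 48616 / 15
MTBF = 3241.0667

3241.0667


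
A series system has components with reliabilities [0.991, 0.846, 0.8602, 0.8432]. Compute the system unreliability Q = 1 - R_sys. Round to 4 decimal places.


Components: [0.991, 0.846, 0.8602, 0.8432]
After component 1: product = 0.991
After component 2: product = 0.8384
After component 3: product = 0.7212
After component 4: product = 0.6081
R_sys = 0.6081
Q = 1 - 0.6081 = 0.3919

0.3919


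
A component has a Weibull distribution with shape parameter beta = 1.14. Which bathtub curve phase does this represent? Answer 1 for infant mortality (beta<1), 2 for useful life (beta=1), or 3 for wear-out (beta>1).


beta = 1.14
Compare beta to 1:
beta < 1 => infant mortality (phase 1)
beta = 1 => useful life (phase 2)
beta > 1 => wear-out (phase 3)
Since beta = 1.14, this is wear-out (increasing failure rate)
Phase = 3

3


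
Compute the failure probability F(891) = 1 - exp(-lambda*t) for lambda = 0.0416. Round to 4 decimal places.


lambda = 0.0416, t = 891
lambda * t = 37.0656
exp(-37.0656) = 0.0
F(t) = 1 - 0.0
F(t) = 1.0

1.0


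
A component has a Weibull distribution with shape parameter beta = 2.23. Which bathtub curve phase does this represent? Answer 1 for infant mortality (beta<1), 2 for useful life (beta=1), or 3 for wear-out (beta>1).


beta = 2.23
Compare beta to 1:
beta < 1 => infant mortality (phase 1)
beta = 1 => useful life (phase 2)
beta > 1 => wear-out (phase 3)
Since beta = 2.23, this is wear-out (increasing failure rate)
Phase = 3

3


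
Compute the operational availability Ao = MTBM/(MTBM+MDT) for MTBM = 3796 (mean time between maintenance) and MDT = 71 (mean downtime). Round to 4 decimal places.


MTBM = 3796
MDT = 71
MTBM + MDT = 3867
Ao = 3796 / 3867
Ao = 0.9816

0.9816


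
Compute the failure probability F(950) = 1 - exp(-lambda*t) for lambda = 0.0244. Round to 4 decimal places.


lambda = 0.0244, t = 950
lambda * t = 23.18
exp(-23.18) = 0.0
F(t) = 1 - 0.0
F(t) = 1.0

1.0


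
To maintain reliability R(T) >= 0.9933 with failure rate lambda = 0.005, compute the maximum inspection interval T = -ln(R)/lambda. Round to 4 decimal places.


R_target = 0.9933
lambda = 0.005
-ln(0.9933) = 0.0067
T = 0.0067 / 0.005
T = 1.3445

1.3445


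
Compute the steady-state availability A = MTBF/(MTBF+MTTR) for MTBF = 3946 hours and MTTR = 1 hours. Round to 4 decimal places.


MTBF = 3946
MTTR = 1
MTBF + MTTR = 3947
A = 3946 / 3947
A = 0.9997

0.9997


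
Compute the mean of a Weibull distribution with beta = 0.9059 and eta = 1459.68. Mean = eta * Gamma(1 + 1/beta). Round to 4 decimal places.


beta = 0.9059, eta = 1459.68
1/beta = 1.1039
1 + 1/beta = 2.1039
Gamma(2.1039) = 1.0485
Mean = 1459.68 * 1.0485
Mean = 1530.4166

1530.4166


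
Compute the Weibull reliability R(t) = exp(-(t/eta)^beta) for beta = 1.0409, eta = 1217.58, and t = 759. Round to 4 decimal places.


beta = 1.0409, eta = 1217.58, t = 759
t/eta = 759 / 1217.58 = 0.6234
(t/eta)^beta = 0.6234^1.0409 = 0.6114
R(t) = exp(-0.6114)
R(t) = 0.5426

0.5426


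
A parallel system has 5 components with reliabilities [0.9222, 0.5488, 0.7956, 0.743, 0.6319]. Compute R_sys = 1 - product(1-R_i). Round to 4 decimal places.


Components: [0.9222, 0.5488, 0.7956, 0.743, 0.6319]
(1 - 0.9222) = 0.0778, running product = 0.0778
(1 - 0.5488) = 0.4512, running product = 0.0351
(1 - 0.7956) = 0.2044, running product = 0.0072
(1 - 0.743) = 0.257, running product = 0.0018
(1 - 0.6319) = 0.3681, running product = 0.0007
Product of (1-R_i) = 0.0007
R_sys = 1 - 0.0007 = 0.9993

0.9993


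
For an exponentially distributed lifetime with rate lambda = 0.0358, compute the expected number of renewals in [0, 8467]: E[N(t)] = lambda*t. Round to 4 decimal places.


lambda = 0.0358
t = 8467
E[N(t)] = lambda * t
E[N(t)] = 0.0358 * 8467
E[N(t)] = 303.1186

303.1186


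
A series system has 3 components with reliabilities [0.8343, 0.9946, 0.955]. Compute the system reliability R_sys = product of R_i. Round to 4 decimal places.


Components: [0.8343, 0.9946, 0.955]
After component 1 (R=0.8343): product = 0.8343
After component 2 (R=0.9946): product = 0.8298
After component 3 (R=0.955): product = 0.7925
R_sys = 0.7925

0.7925


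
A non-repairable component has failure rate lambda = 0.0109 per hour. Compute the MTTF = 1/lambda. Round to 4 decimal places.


lambda = 0.0109
MTTF = 1 / 0.0109
MTTF = 91.7431

91.7431


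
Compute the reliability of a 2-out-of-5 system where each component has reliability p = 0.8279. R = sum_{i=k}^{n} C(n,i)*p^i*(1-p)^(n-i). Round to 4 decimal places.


k = 2, n = 5, p = 0.8279
i=2: C(5,2)=10 * 0.8279^2 * 0.1721^3 = 0.0349
i=3: C(5,3)=10 * 0.8279^3 * 0.1721^2 = 0.1681
i=4: C(5,4)=5 * 0.8279^4 * 0.1721^1 = 0.4043
i=5: C(5,5)=1 * 0.8279^5 * 0.1721^0 = 0.3889
R = sum of terms = 0.9962

0.9962


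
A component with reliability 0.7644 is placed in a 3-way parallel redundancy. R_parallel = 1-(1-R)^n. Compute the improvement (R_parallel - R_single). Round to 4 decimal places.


R_single = 0.7644, n = 3
1 - R_single = 0.2356
(1 - R_single)^n = 0.2356^3 = 0.0131
R_parallel = 1 - 0.0131 = 0.9869
Improvement = 0.9869 - 0.7644
Improvement = 0.2225

0.2225


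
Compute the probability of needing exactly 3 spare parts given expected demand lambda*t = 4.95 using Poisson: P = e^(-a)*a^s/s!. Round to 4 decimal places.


a = 4.95, s = 3
e^(-a) = e^(-4.95) = 0.0071
a^s = 4.95^3 = 121.2874
s! = 6
P = 0.0071 * 121.2874 / 6
P = 0.1432

0.1432


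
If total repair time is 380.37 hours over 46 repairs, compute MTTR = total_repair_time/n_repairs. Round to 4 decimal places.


total_repair_time = 380.37
n_repairs = 46
MTTR = 380.37 / 46
MTTR = 8.2689

8.2689


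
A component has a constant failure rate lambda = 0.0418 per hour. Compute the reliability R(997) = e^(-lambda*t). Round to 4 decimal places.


lambda = 0.0418
t = 997
lambda * t = 41.6746
R(t) = e^(-41.6746)
R(t) = 0.0

0.0


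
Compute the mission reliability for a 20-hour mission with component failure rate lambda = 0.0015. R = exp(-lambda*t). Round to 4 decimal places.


lambda = 0.0015
mission_time = 20
lambda * t = 0.0015 * 20 = 0.03
R = exp(-0.03)
R = 0.9704

0.9704


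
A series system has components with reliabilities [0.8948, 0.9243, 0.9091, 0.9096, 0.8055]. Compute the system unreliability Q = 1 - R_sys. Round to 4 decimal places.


Components: [0.8948, 0.9243, 0.9091, 0.9096, 0.8055]
After component 1: product = 0.8948
After component 2: product = 0.8271
After component 3: product = 0.7519
After component 4: product = 0.6839
After component 5: product = 0.5509
R_sys = 0.5509
Q = 1 - 0.5509 = 0.4491

0.4491


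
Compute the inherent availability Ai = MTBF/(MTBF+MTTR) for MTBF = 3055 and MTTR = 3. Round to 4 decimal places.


MTBF = 3055
MTTR = 3
MTBF + MTTR = 3058
Ai = 3055 / 3058
Ai = 0.999

0.999


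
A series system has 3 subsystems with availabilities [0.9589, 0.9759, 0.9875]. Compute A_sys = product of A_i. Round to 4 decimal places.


Subsystems: [0.9589, 0.9759, 0.9875]
After subsystem 1 (A=0.9589): product = 0.9589
After subsystem 2 (A=0.9759): product = 0.9358
After subsystem 3 (A=0.9875): product = 0.9241
A_sys = 0.9241

0.9241


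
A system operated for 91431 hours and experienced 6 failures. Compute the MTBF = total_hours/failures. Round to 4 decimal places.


total_hours = 91431
failures = 6
MTBF = 91431 / 6
MTBF = 15238.5

15238.5


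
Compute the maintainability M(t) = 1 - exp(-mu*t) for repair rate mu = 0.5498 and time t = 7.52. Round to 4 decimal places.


mu = 0.5498, t = 7.52
mu * t = 0.5498 * 7.52 = 4.1345
exp(-4.1345) = 0.016
M(t) = 1 - 0.016
M(t) = 0.984

0.984


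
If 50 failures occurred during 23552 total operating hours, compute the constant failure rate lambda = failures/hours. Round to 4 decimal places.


failures = 50
total_hours = 23552
lambda = 50 / 23552
lambda = 0.0021

0.0021


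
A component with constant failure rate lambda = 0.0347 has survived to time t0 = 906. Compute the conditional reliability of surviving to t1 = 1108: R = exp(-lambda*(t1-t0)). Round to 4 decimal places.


lambda = 0.0347
t0 = 906, t1 = 1108
t1 - t0 = 202
lambda * (t1-t0) = 0.0347 * 202 = 7.0094
R = exp(-7.0094)
R = 0.0009

0.0009


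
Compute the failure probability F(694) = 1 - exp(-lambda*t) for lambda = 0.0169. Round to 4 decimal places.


lambda = 0.0169, t = 694
lambda * t = 11.7286
exp(-11.7286) = 0.0
F(t) = 1 - 0.0
F(t) = 1.0

1.0


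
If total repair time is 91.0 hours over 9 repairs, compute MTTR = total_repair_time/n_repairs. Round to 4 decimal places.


total_repair_time = 91.0
n_repairs = 9
MTTR = 91.0 / 9
MTTR = 10.1111

10.1111


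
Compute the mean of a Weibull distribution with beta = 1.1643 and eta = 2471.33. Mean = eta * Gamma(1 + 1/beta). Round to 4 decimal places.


beta = 1.1643, eta = 2471.33
1/beta = 0.8589
1 + 1/beta = 1.8589
Gamma(1.8589) = 0.9483
Mean = 2471.33 * 0.9483
Mean = 2343.6619

2343.6619


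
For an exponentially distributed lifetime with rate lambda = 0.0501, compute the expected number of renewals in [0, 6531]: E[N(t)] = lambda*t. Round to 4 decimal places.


lambda = 0.0501
t = 6531
E[N(t)] = lambda * t
E[N(t)] = 0.0501 * 6531
E[N(t)] = 327.2031

327.2031


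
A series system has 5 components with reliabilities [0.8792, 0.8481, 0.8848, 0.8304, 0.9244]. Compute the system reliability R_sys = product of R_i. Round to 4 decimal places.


Components: [0.8792, 0.8481, 0.8848, 0.8304, 0.9244]
After component 1 (R=0.8792): product = 0.8792
After component 2 (R=0.8481): product = 0.7456
After component 3 (R=0.8848): product = 0.6598
After component 4 (R=0.8304): product = 0.5479
After component 5 (R=0.9244): product = 0.5064
R_sys = 0.5064

0.5064


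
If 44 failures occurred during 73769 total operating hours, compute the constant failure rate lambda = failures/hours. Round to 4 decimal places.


failures = 44
total_hours = 73769
lambda = 44 / 73769
lambda = 0.0006

0.0006


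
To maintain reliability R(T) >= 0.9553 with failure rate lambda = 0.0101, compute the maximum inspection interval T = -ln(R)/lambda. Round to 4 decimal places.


R_target = 0.9553
lambda = 0.0101
-ln(0.9553) = 0.0457
T = 0.0457 / 0.0101
T = 4.5277

4.5277


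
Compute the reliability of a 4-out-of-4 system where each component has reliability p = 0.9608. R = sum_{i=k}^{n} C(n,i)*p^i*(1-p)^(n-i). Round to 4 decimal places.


k = 4, n = 4, p = 0.9608
i=4: C(4,4)=1 * 0.9608^4 * 0.0392^0 = 0.8522
R = sum of terms = 0.8522

0.8522


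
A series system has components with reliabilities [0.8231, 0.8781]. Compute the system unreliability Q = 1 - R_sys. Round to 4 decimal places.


Components: [0.8231, 0.8781]
After component 1: product = 0.8231
After component 2: product = 0.7228
R_sys = 0.7228
Q = 1 - 0.7228 = 0.2772

0.2772


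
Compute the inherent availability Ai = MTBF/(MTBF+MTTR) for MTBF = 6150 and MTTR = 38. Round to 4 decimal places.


MTBF = 6150
MTTR = 38
MTBF + MTTR = 6188
Ai = 6150 / 6188
Ai = 0.9939

0.9939


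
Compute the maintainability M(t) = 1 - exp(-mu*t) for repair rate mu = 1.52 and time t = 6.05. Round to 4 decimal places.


mu = 1.52, t = 6.05
mu * t = 1.52 * 6.05 = 9.196
exp(-9.196) = 0.0001
M(t) = 1 - 0.0001
M(t) = 0.9999

0.9999


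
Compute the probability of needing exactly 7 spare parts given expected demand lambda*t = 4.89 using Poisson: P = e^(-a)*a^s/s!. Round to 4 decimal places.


a = 4.89, s = 7
e^(-a) = e^(-4.89) = 0.0075
a^s = 4.89^7 = 66859.329
s! = 5040
P = 0.0075 * 66859.329 / 5040
P = 0.0998

0.0998


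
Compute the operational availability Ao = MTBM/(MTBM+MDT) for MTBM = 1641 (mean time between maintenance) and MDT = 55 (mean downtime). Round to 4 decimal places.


MTBM = 1641
MDT = 55
MTBM + MDT = 1696
Ao = 1641 / 1696
Ao = 0.9676

0.9676


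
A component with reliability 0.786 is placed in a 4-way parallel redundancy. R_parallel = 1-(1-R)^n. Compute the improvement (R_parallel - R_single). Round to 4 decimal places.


R_single = 0.786, n = 4
1 - R_single = 0.214
(1 - R_single)^n = 0.214^4 = 0.0021
R_parallel = 1 - 0.0021 = 0.9979
Improvement = 0.9979 - 0.786
Improvement = 0.2119

0.2119


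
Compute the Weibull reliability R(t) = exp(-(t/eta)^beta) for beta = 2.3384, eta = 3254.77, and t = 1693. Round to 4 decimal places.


beta = 2.3384, eta = 3254.77, t = 1693
t/eta = 1693 / 3254.77 = 0.5202
(t/eta)^beta = 0.5202^2.3384 = 0.2169
R(t) = exp(-0.2169)
R(t) = 0.805

0.805


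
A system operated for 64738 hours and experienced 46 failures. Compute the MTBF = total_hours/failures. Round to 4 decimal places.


total_hours = 64738
failures = 46
MTBF = 64738 / 46
MTBF = 1407.3478

1407.3478


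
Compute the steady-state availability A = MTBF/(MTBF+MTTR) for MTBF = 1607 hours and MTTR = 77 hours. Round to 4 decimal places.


MTBF = 1607
MTTR = 77
MTBF + MTTR = 1684
A = 1607 / 1684
A = 0.9543

0.9543


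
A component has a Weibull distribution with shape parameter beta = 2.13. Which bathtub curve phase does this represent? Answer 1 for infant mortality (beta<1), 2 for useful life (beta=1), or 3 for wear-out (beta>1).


beta = 2.13
Compare beta to 1:
beta < 1 => infant mortality (phase 1)
beta = 1 => useful life (phase 2)
beta > 1 => wear-out (phase 3)
Since beta = 2.13, this is wear-out (increasing failure rate)
Phase = 3

3


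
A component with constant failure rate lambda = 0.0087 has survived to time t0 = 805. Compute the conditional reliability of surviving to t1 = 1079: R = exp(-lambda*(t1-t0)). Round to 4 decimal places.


lambda = 0.0087
t0 = 805, t1 = 1079
t1 - t0 = 274
lambda * (t1-t0) = 0.0087 * 274 = 2.3838
R = exp(-2.3838)
R = 0.0922

0.0922


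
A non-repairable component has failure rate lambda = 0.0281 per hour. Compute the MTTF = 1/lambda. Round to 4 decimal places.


lambda = 0.0281
MTTF = 1 / 0.0281
MTTF = 35.5872

35.5872


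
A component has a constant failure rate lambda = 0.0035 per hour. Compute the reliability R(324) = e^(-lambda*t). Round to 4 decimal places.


lambda = 0.0035
t = 324
lambda * t = 1.134
R(t) = e^(-1.134)
R(t) = 0.3217

0.3217


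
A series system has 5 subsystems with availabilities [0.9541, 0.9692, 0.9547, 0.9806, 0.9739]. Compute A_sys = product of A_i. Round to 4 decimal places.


Subsystems: [0.9541, 0.9692, 0.9547, 0.9806, 0.9739]
After subsystem 1 (A=0.9541): product = 0.9541
After subsystem 2 (A=0.9692): product = 0.9247
After subsystem 3 (A=0.9547): product = 0.8828
After subsystem 4 (A=0.9806): product = 0.8657
After subsystem 5 (A=0.9739): product = 0.8431
A_sys = 0.8431

0.8431


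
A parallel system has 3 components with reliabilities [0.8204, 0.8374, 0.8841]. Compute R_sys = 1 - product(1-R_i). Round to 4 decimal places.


Components: [0.8204, 0.8374, 0.8841]
(1 - 0.8204) = 0.1796, running product = 0.1796
(1 - 0.8374) = 0.1626, running product = 0.0292
(1 - 0.8841) = 0.1159, running product = 0.0034
Product of (1-R_i) = 0.0034
R_sys = 1 - 0.0034 = 0.9966

0.9966


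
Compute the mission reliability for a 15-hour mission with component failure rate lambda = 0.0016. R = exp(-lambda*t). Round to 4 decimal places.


lambda = 0.0016
mission_time = 15
lambda * t = 0.0016 * 15 = 0.024
R = exp(-0.024)
R = 0.9763

0.9763


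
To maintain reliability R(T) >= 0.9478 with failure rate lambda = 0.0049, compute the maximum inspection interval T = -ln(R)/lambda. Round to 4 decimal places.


R_target = 0.9478
lambda = 0.0049
-ln(0.9478) = 0.0536
T = 0.0536 / 0.0049
T = 10.9412

10.9412


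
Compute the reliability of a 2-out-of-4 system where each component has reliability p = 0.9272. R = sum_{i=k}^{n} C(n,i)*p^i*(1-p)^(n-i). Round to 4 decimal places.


k = 2, n = 4, p = 0.9272
i=2: C(4,2)=6 * 0.9272^2 * 0.0728^2 = 0.0273
i=3: C(4,3)=4 * 0.9272^3 * 0.0728^1 = 0.2321
i=4: C(4,4)=1 * 0.9272^4 * 0.0728^0 = 0.7391
R = sum of terms = 0.9985

0.9985


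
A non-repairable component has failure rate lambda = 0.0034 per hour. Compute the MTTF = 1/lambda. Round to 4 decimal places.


lambda = 0.0034
MTTF = 1 / 0.0034
MTTF = 294.1176

294.1176


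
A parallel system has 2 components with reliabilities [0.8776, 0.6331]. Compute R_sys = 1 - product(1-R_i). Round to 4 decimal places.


Components: [0.8776, 0.6331]
(1 - 0.8776) = 0.1224, running product = 0.1224
(1 - 0.6331) = 0.3669, running product = 0.0449
Product of (1-R_i) = 0.0449
R_sys = 1 - 0.0449 = 0.9551

0.9551


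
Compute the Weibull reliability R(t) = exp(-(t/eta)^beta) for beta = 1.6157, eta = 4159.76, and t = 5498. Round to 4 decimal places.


beta = 1.6157, eta = 4159.76, t = 5498
t/eta = 5498 / 4159.76 = 1.3217
(t/eta)^beta = 1.3217^1.6157 = 1.5694
R(t) = exp(-1.5694)
R(t) = 0.2082

0.2082


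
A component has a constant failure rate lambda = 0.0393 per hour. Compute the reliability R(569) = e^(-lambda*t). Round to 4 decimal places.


lambda = 0.0393
t = 569
lambda * t = 22.3617
R(t) = e^(-22.3617)
R(t) = 0.0

0.0


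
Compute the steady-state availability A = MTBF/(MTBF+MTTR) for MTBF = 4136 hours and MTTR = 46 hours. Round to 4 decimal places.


MTBF = 4136
MTTR = 46
MTBF + MTTR = 4182
A = 4136 / 4182
A = 0.989

0.989


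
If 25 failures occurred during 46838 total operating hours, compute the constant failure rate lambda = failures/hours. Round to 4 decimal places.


failures = 25
total_hours = 46838
lambda = 25 / 46838
lambda = 0.0005

0.0005


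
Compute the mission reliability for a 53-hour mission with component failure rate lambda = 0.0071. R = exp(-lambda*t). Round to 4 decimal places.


lambda = 0.0071
mission_time = 53
lambda * t = 0.0071 * 53 = 0.3763
R = exp(-0.3763)
R = 0.6864

0.6864


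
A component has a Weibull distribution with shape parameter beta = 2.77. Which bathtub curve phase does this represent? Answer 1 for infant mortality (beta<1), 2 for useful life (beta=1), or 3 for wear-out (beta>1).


beta = 2.77
Compare beta to 1:
beta < 1 => infant mortality (phase 1)
beta = 1 => useful life (phase 2)
beta > 1 => wear-out (phase 3)
Since beta = 2.77, this is wear-out (increasing failure rate)
Phase = 3

3


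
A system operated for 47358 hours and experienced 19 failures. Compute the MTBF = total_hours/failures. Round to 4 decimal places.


total_hours = 47358
failures = 19
MTBF = 47358 / 19
MTBF = 2492.5263

2492.5263


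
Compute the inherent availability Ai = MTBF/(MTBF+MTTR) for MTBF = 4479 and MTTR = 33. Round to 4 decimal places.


MTBF = 4479
MTTR = 33
MTBF + MTTR = 4512
Ai = 4479 / 4512
Ai = 0.9927

0.9927


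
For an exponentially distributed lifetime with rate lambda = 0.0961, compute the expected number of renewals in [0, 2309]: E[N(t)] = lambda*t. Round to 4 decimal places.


lambda = 0.0961
t = 2309
E[N(t)] = lambda * t
E[N(t)] = 0.0961 * 2309
E[N(t)] = 221.8949

221.8949


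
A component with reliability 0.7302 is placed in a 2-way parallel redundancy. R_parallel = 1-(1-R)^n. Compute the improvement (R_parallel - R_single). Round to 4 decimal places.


R_single = 0.7302, n = 2
1 - R_single = 0.2698
(1 - R_single)^n = 0.2698^2 = 0.0728
R_parallel = 1 - 0.0728 = 0.9272
Improvement = 0.9272 - 0.7302
Improvement = 0.197

0.197


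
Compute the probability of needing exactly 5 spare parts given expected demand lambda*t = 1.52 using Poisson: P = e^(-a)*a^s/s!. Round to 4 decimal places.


a = 1.52, s = 5
e^(-a) = e^(-1.52) = 0.2187
a^s = 1.52^5 = 8.1137
s! = 120
P = 0.2187 * 8.1137 / 120
P = 0.0148

0.0148


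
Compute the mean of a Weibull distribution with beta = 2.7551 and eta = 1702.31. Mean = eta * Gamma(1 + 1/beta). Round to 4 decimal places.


beta = 2.7551, eta = 1702.31
1/beta = 0.363
1 + 1/beta = 1.363
Gamma(1.363) = 0.8899
Mean = 1702.31 * 0.8899
Mean = 1514.9137

1514.9137


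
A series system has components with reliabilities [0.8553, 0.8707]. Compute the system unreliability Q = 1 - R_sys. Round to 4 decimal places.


Components: [0.8553, 0.8707]
After component 1: product = 0.8553
After component 2: product = 0.7447
R_sys = 0.7447
Q = 1 - 0.7447 = 0.2553

0.2553


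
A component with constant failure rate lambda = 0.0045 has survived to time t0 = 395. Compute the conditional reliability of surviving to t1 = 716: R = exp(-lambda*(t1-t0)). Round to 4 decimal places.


lambda = 0.0045
t0 = 395, t1 = 716
t1 - t0 = 321
lambda * (t1-t0) = 0.0045 * 321 = 1.4445
R = exp(-1.4445)
R = 0.2359

0.2359


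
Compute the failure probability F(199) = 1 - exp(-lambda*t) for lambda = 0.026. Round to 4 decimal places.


lambda = 0.026, t = 199
lambda * t = 5.174
exp(-5.174) = 0.0057
F(t) = 1 - 0.0057
F(t) = 0.9943

0.9943


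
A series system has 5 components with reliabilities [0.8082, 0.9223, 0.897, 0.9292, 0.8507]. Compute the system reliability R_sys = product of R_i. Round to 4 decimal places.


Components: [0.8082, 0.9223, 0.897, 0.9292, 0.8507]
After component 1 (R=0.8082): product = 0.8082
After component 2 (R=0.9223): product = 0.7454
After component 3 (R=0.897): product = 0.6686
After component 4 (R=0.9292): product = 0.6213
After component 5 (R=0.8507): product = 0.5285
R_sys = 0.5285

0.5285


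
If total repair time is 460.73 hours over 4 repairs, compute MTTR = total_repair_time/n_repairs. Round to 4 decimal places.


total_repair_time = 460.73
n_repairs = 4
MTTR = 460.73 / 4
MTTR = 115.1825

115.1825


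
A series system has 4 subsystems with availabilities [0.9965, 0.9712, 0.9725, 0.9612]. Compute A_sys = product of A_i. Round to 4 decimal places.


Subsystems: [0.9965, 0.9712, 0.9725, 0.9612]
After subsystem 1 (A=0.9965): product = 0.9965
After subsystem 2 (A=0.9712): product = 0.9678
After subsystem 3 (A=0.9725): product = 0.9412
After subsystem 4 (A=0.9612): product = 0.9047
A_sys = 0.9047

0.9047


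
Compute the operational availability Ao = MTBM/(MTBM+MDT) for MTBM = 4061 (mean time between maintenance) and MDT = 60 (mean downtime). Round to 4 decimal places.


MTBM = 4061
MDT = 60
MTBM + MDT = 4121
Ao = 4061 / 4121
Ao = 0.9854

0.9854


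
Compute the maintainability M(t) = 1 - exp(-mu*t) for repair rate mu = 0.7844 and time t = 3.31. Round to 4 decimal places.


mu = 0.7844, t = 3.31
mu * t = 0.7844 * 3.31 = 2.5964
exp(-2.5964) = 0.0745
M(t) = 1 - 0.0745
M(t) = 0.9255

0.9255


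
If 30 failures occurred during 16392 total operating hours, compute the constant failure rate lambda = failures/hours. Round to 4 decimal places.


failures = 30
total_hours = 16392
lambda = 30 / 16392
lambda = 0.0018

0.0018


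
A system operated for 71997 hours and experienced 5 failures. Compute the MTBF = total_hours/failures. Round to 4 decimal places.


total_hours = 71997
failures = 5
MTBF = 71997 / 5
MTBF = 14399.4

14399.4


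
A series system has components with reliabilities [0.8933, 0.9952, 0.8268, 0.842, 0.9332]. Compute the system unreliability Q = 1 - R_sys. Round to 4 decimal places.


Components: [0.8933, 0.9952, 0.8268, 0.842, 0.9332]
After component 1: product = 0.8933
After component 2: product = 0.889
After component 3: product = 0.735
After component 4: product = 0.6189
After component 5: product = 0.5776
R_sys = 0.5776
Q = 1 - 0.5776 = 0.4224

0.4224


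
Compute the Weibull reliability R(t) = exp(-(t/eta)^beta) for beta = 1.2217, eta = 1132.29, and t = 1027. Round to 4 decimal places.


beta = 1.2217, eta = 1132.29, t = 1027
t/eta = 1027 / 1132.29 = 0.907
(t/eta)^beta = 0.907^1.2217 = 0.8876
R(t) = exp(-0.8876)
R(t) = 0.4116

0.4116


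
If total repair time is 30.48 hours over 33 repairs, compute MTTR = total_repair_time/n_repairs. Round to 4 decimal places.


total_repair_time = 30.48
n_repairs = 33
MTTR = 30.48 / 33
MTTR = 0.9236

0.9236


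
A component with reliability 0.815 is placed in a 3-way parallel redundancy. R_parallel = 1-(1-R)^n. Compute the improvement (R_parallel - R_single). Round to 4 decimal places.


R_single = 0.815, n = 3
1 - R_single = 0.185
(1 - R_single)^n = 0.185^3 = 0.0063
R_parallel = 1 - 0.0063 = 0.9937
Improvement = 0.9937 - 0.815
Improvement = 0.1787

0.1787


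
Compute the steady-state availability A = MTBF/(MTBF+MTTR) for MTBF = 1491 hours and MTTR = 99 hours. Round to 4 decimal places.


MTBF = 1491
MTTR = 99
MTBF + MTTR = 1590
A = 1491 / 1590
A = 0.9377

0.9377


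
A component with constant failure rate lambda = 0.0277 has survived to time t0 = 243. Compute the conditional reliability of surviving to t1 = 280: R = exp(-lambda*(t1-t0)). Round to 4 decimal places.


lambda = 0.0277
t0 = 243, t1 = 280
t1 - t0 = 37
lambda * (t1-t0) = 0.0277 * 37 = 1.0249
R = exp(-1.0249)
R = 0.3588

0.3588


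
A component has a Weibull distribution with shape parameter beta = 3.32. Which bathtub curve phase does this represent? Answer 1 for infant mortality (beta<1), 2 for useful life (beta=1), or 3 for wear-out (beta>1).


beta = 3.32
Compare beta to 1:
beta < 1 => infant mortality (phase 1)
beta = 1 => useful life (phase 2)
beta > 1 => wear-out (phase 3)
Since beta = 3.32, this is wear-out (increasing failure rate)
Phase = 3

3


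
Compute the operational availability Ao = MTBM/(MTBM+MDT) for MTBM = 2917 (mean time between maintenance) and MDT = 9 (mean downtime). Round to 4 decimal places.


MTBM = 2917
MDT = 9
MTBM + MDT = 2926
Ao = 2917 / 2926
Ao = 0.9969

0.9969


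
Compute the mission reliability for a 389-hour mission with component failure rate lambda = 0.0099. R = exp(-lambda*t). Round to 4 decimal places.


lambda = 0.0099
mission_time = 389
lambda * t = 0.0099 * 389 = 3.8511
R = exp(-3.8511)
R = 0.0213

0.0213


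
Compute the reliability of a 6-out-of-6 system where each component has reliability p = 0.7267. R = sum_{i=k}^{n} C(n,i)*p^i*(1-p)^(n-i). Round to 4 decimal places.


k = 6, n = 6, p = 0.7267
i=6: C(6,6)=1 * 0.7267^6 * 0.2733^0 = 0.1473
R = sum of terms = 0.1473

0.1473


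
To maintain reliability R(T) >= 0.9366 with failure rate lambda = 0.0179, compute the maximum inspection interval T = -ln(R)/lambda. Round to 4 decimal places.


R_target = 0.9366
lambda = 0.0179
-ln(0.9366) = 0.0655
T = 0.0655 / 0.0179
T = 3.6592

3.6592


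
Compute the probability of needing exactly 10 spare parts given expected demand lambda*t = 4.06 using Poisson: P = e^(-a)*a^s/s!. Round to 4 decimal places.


a = 4.06, s = 10
e^(-a) = e^(-4.06) = 0.0172
a^s = 4.06^10 = 1216915.2561
s! = 3628800
P = 0.0172 * 1216915.2561 / 3628800
P = 0.0058

0.0058


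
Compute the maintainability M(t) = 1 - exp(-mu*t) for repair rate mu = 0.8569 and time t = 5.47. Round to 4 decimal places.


mu = 0.8569, t = 5.47
mu * t = 0.8569 * 5.47 = 4.6872
exp(-4.6872) = 0.0092
M(t) = 1 - 0.0092
M(t) = 0.9908

0.9908


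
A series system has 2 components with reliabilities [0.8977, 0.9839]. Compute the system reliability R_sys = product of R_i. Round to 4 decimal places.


Components: [0.8977, 0.9839]
After component 1 (R=0.8977): product = 0.8977
After component 2 (R=0.9839): product = 0.8832
R_sys = 0.8832

0.8832


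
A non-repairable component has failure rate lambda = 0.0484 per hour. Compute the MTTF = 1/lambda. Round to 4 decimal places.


lambda = 0.0484
MTTF = 1 / 0.0484
MTTF = 20.6612

20.6612


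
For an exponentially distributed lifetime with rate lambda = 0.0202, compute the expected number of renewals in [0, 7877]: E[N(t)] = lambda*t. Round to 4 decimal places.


lambda = 0.0202
t = 7877
E[N(t)] = lambda * t
E[N(t)] = 0.0202 * 7877
E[N(t)] = 159.1154

159.1154


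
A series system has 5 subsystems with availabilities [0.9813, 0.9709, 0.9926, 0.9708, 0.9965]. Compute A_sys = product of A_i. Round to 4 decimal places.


Subsystems: [0.9813, 0.9709, 0.9926, 0.9708, 0.9965]
After subsystem 1 (A=0.9813): product = 0.9813
After subsystem 2 (A=0.9709): product = 0.9527
After subsystem 3 (A=0.9926): product = 0.9457
After subsystem 4 (A=0.9708): product = 0.9181
After subsystem 5 (A=0.9965): product = 0.9149
A_sys = 0.9149

0.9149


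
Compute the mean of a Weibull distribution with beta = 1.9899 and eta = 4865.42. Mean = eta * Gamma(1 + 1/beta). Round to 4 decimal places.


beta = 1.9899, eta = 4865.42
1/beta = 0.5025
1 + 1/beta = 1.5025
Gamma(1.5025) = 0.8863
Mean = 4865.42 * 0.8863
Mean = 4312.2785

4312.2785


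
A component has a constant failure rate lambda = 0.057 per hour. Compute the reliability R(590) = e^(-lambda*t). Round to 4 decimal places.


lambda = 0.057
t = 590
lambda * t = 33.63
R(t) = e^(-33.63)
R(t) = 0.0

0.0


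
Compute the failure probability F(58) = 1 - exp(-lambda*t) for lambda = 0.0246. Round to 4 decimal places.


lambda = 0.0246, t = 58
lambda * t = 1.4268
exp(-1.4268) = 0.2401
F(t) = 1 - 0.2401
F(t) = 0.7599

0.7599


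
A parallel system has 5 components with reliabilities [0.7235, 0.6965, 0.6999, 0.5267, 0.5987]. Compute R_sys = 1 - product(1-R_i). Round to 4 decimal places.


Components: [0.7235, 0.6965, 0.6999, 0.5267, 0.5987]
(1 - 0.7235) = 0.2765, running product = 0.2765
(1 - 0.6965) = 0.3035, running product = 0.0839
(1 - 0.6999) = 0.3001, running product = 0.0252
(1 - 0.5267) = 0.4733, running product = 0.0119
(1 - 0.5987) = 0.4013, running product = 0.0048
Product of (1-R_i) = 0.0048
R_sys = 1 - 0.0048 = 0.9952

0.9952


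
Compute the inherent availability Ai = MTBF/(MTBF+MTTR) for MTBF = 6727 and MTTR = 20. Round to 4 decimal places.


MTBF = 6727
MTTR = 20
MTBF + MTTR = 6747
Ai = 6727 / 6747
Ai = 0.997

0.997


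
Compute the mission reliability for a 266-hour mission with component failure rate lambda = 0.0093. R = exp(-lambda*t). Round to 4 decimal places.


lambda = 0.0093
mission_time = 266
lambda * t = 0.0093 * 266 = 2.4738
R = exp(-2.4738)
R = 0.0843

0.0843


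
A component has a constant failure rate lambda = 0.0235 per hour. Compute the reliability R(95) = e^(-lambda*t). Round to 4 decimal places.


lambda = 0.0235
t = 95
lambda * t = 2.2325
R(t) = e^(-2.2325)
R(t) = 0.1073

0.1073


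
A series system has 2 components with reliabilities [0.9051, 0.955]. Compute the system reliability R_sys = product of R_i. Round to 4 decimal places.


Components: [0.9051, 0.955]
After component 1 (R=0.9051): product = 0.9051
After component 2 (R=0.955): product = 0.8644
R_sys = 0.8644

0.8644


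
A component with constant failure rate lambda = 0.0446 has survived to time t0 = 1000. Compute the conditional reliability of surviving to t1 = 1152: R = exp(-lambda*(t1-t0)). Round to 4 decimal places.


lambda = 0.0446
t0 = 1000, t1 = 1152
t1 - t0 = 152
lambda * (t1-t0) = 0.0446 * 152 = 6.7792
R = exp(-6.7792)
R = 0.0011

0.0011


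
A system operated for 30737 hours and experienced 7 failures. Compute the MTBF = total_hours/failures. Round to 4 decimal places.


total_hours = 30737
failures = 7
MTBF = 30737 / 7
MTBF = 4391.0

4391.0


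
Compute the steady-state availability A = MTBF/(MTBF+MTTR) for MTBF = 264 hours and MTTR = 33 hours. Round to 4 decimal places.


MTBF = 264
MTTR = 33
MTBF + MTTR = 297
A = 264 / 297
A = 0.8889

0.8889


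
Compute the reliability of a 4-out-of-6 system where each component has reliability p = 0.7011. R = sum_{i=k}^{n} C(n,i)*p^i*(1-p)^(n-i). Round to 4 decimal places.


k = 4, n = 6, p = 0.7011
i=4: C(6,4)=15 * 0.7011^4 * 0.2989^2 = 0.3238
i=5: C(6,5)=6 * 0.7011^5 * 0.2989^1 = 0.3038
i=6: C(6,6)=1 * 0.7011^6 * 0.2989^0 = 0.1188
R = sum of terms = 0.7463

0.7463


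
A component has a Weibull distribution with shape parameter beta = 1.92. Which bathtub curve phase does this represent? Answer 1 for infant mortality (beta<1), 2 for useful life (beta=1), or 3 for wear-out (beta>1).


beta = 1.92
Compare beta to 1:
beta < 1 => infant mortality (phase 1)
beta = 1 => useful life (phase 2)
beta > 1 => wear-out (phase 3)
Since beta = 1.92, this is wear-out (increasing failure rate)
Phase = 3

3


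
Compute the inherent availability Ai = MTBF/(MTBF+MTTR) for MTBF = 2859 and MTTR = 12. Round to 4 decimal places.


MTBF = 2859
MTTR = 12
MTBF + MTTR = 2871
Ai = 2859 / 2871
Ai = 0.9958

0.9958


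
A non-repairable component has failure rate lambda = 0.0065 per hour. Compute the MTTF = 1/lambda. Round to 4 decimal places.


lambda = 0.0065
MTTF = 1 / 0.0065
MTTF = 153.8462

153.8462


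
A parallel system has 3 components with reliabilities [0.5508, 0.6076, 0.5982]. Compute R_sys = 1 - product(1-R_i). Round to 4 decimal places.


Components: [0.5508, 0.6076, 0.5982]
(1 - 0.5508) = 0.4492, running product = 0.4492
(1 - 0.6076) = 0.3924, running product = 0.1763
(1 - 0.5982) = 0.4018, running product = 0.0708
Product of (1-R_i) = 0.0708
R_sys = 1 - 0.0708 = 0.9292

0.9292


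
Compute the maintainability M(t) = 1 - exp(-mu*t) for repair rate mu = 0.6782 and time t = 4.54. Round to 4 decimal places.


mu = 0.6782, t = 4.54
mu * t = 0.6782 * 4.54 = 3.079
exp(-3.079) = 0.046
M(t) = 1 - 0.046
M(t) = 0.954

0.954


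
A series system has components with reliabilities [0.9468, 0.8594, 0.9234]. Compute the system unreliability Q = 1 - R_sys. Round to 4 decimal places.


Components: [0.9468, 0.8594, 0.9234]
After component 1: product = 0.9468
After component 2: product = 0.8137
After component 3: product = 0.7514
R_sys = 0.7514
Q = 1 - 0.7514 = 0.2486

0.2486


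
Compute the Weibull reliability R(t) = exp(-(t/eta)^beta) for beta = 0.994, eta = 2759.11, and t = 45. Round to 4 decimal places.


beta = 0.994, eta = 2759.11, t = 45
t/eta = 45 / 2759.11 = 0.0163
(t/eta)^beta = 0.0163^0.994 = 0.0167
R(t) = exp(-0.0167)
R(t) = 0.9834

0.9834


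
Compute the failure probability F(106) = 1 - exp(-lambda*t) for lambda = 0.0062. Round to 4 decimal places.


lambda = 0.0062, t = 106
lambda * t = 0.6572
exp(-0.6572) = 0.5183
F(t) = 1 - 0.5183
F(t) = 0.4817

0.4817


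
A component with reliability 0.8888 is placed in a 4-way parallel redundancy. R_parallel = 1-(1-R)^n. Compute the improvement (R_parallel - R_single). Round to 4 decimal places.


R_single = 0.8888, n = 4
1 - R_single = 0.1112
(1 - R_single)^n = 0.1112^4 = 0.0002
R_parallel = 1 - 0.0002 = 0.9998
Improvement = 0.9998 - 0.8888
Improvement = 0.111

0.111
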